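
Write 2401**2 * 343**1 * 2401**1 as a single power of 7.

7**15

2401**2 = 7**8; 343**1 = 7**3; 2401**1 = 7**4
Combine exponents: 7**15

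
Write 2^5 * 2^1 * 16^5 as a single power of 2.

2^26

2^5 = 2^5; 2^1 = 2^1; 16^5 = 2^20
Combine exponents: 2^26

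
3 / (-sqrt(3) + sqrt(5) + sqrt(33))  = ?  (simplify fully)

(-93*sqrt(5) - 18*sqrt(55) + 105*sqrt(3) + 75*sqrt(33))/565

Group as (sqrt(5) + sqrt(33)) - sqrt(3); multiply by (sqrt(5) + sqrt(33)) + sqrt(3), then rationalise the remaining surd.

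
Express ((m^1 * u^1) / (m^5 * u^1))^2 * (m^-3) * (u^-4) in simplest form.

1/(m^11*u^4)

Inside the bracket: (m^-4)
Raise to the power 2: (m^-8)
Multiply by (m^-3) * (u^-4): add exponents.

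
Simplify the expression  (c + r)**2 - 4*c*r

Expanding gives c**2 - 2*c*r + r**2, a perfect square.

(c - r)**2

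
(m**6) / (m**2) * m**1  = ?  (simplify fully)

m**5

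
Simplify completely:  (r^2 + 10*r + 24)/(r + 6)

Factor: r^2 + 10*r + 24 = (r + 4)*(r + 6)
Cancel the common factor (r + 6).

r + 4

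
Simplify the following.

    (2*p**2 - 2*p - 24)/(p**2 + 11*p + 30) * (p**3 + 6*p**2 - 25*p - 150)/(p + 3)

2*p**2 - 18*p + 40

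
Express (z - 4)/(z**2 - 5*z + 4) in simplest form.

1/(z - 1)

Factor: z**2 - 5*z + 4 = (z - 1)*(z - 4)
Cancel the common factor (z - 4).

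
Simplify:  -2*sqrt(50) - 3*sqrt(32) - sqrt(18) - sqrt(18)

-28*sqrt(2)

2*sqrt(50) = 10*sqrt(2); 3*sqrt(32) = 12*sqrt(2); sqrt(18) = 3*sqrt(2); sqrt(18) = 3*sqrt(2)
Combine: (-10 - 12 - 3 - 3)·sqrt(2) = -28*sqrt(2)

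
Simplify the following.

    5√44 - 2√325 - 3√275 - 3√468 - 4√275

-28*√13 - 25*√11

5√44 = 10*√11; 2√325 = 10*√13; 3√275 = 15*√11; 3√468 = 18*√13; 4√275 = 20*√11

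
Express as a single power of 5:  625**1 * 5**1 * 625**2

5**13

625**1 = 5**4; 5**1 = 5**1; 625**2 = 5**8
Combine exponents: 5**13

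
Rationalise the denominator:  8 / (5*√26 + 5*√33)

(-8*√26 + 8*√33)/35

Multiply numerator and denominator by -5*√33 + 5*√26.
Denominator becomes -175; numerator becomes -40*√33 + 40*√26.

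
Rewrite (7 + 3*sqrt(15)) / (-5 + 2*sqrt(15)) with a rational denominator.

(29*sqrt(15) + 125)/35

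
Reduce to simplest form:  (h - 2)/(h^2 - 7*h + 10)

1/(h - 5)

Factor: h^2 - 7*h + 10 = (h - 5)*(h - 2)
Cancel the common factor (h - 2).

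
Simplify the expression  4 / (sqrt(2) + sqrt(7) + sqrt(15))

(-2*sqrt(210) - 6*sqrt(15) + 10*sqrt(7) + 20*sqrt(2))/5

Group as (sqrt(2) + sqrt(15)) + sqrt(7); multiply by (sqrt(2) + sqrt(15)) - sqrt(7), then rationalise the remaining surd.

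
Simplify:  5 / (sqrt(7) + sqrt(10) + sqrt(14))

Group as (sqrt(10) + sqrt(14)) + sqrt(7); multiply by (sqrt(10) + sqrt(14)) - sqrt(7), then rationalise the remaining surd.

(-140*sqrt(5) + 15*sqrt(14) + 55*sqrt(10) + 85*sqrt(7))/271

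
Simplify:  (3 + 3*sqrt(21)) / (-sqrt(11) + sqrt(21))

Multiply numerator and denominator by sqrt(11) + sqrt(21).
Denominator becomes 10; numerator becomes 3*sqrt(11) + 3*sqrt(21) + 3*sqrt(231) + 63.

(3*sqrt(11) + 3*sqrt(21) + 3*sqrt(231) + 63)/10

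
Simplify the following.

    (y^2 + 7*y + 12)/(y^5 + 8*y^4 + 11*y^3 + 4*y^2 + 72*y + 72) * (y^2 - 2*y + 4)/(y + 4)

Factor: y^2 + 7*y + 12 = (y + 4)*(y + 3);  y^5 + 8*y^4 + 11*y^3 + 4*y^2 + 72*y + 72 = (y + 6)*(y + 3)*(y^2 - 2*y + 4)*(y + 1)
Cancel the common factors (y^2 - 2*y + 4), (y + 3), (y + 4).

1/(y^2 + 7*y + 6)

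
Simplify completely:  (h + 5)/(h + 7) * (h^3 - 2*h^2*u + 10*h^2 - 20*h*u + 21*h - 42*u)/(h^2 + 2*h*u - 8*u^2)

Factor: h^3 - 2*h^2*u + 10*h^2 - 20*h*u + 21*h - 42*u = (h - 2*u)*(h + 7)*(h + 3);  h^2 + 2*h*u - 8*u^2 = (h + 4*u)*(h - 2*u)
Cancel the common factors (h + 7), (h - 2*u).

(h^2 + 8*h + 15)/(h + 4*u)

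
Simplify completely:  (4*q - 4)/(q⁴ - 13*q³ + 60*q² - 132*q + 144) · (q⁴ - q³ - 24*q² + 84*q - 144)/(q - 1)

(4*q + 24)/(q - 6)

Factor: 4*q - 4 = 4·(q - 1);  q⁴ - 13*q³ + 60*q² - 132*q + 144 = (q - 6)·(q - 4)·(q² - 3*q + 6);  q⁴ - q³ - 24*q² + 84*q - 144 = (q² - 3*q + 6)·(q + 6)·(q - 4)
Cancel the common factors (q² - 3*q + 6), (q - 1), (q - 4).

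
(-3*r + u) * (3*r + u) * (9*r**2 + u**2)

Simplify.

(u+(3*r))(u-(3*r)) = -9*r**2 + u**2; continue pairing.

-81*r**4 + u**4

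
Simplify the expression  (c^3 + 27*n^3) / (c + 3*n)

c^3 + (3*n)^3 = (c + 3*n)(c^2 - 3*c*n + 9*n^2).

c^2 - 3*c*n + 9*n^2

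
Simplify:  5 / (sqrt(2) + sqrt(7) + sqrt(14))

(-140 - 25*sqrt(14) + 45*sqrt(7) + 95*sqrt(2))/31

Group as (sqrt(7) + sqrt(14)) + sqrt(2); multiply by (sqrt(7) + sqrt(14)) - sqrt(2), then rationalise the remaining surd.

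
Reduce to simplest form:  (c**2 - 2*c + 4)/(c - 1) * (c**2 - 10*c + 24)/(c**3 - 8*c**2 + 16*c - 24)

Factor: c**2 - 10*c + 24 = (c - 4)*(c - 6);  c**3 - 8*c**2 + 16*c - 24 = (c - 6)*(c**2 - 2*c + 4)
Cancel the common factors (c**2 - 2*c + 4), (c - 6).

(c - 4)/(c - 1)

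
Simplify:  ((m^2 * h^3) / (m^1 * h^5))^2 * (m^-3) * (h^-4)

1/(h^8*m)

Inside the bracket: m^1 * (h^-2)
Raise to the power 2: m^2 * (h^-4)
Multiply by (m^-3) * (h^-4): add exponents.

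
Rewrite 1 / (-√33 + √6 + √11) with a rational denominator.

(8*√33 + 14*√11 + 19*√6 + 33*√2)/4

Group as (√6 + √11) - √33; multiply by (√6 + √11) + √33, then rationalise the remaining surd.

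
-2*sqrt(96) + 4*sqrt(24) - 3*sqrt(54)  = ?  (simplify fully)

-9*sqrt(6)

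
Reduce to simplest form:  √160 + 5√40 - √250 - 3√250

√160 = 4*√10; 5√40 = 10*√10; √250 = 5*√10; 3√250 = 15*√10
Combine: (4 + 10 - 5 - 15)·√10 = -6*√10

-6*√10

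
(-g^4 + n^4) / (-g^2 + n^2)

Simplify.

Factor n^4 - g^4 and cancel (-g^2 + n^2).

g^2 + n^2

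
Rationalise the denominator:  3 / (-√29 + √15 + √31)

(-51*√29 + 39*√31 + 135*√15 + 6*√13485)/1571

Group as (√15 + √31) - √29; multiply by (√15 + √31) + √29, then rationalise the remaining surd.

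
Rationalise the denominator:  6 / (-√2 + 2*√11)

Multiply numerator and denominator by √2 + 2*√11.
Denominator becomes 42; numerator becomes 6*√2 + 12*√11.

(√2 + 2*√11)/7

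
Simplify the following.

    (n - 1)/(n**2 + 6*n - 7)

Factor: n**2 + 6*n - 7 = (n + 7)*(n - 1)
Cancel the common factor (n - 1).

1/(n + 7)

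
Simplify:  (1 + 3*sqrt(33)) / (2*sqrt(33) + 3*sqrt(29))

Multiply numerator and denominator by -3*sqrt(29) + 2*sqrt(33).
Denominator becomes -129; numerator becomes -9*sqrt(957) - 3*sqrt(29) + 2*sqrt(33) + 198.

(-198 - 2*sqrt(33) + 3*sqrt(29) + 9*sqrt(957))/129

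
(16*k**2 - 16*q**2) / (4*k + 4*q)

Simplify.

4*k - 4*q

Difference of squares: factor out (4*k + 4*q).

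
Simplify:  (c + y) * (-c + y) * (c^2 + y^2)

-c^4 + y^4

Telescope via difference of squares: (y+c)(y-c) = -c^2 + y^2, then repeat with the next factor.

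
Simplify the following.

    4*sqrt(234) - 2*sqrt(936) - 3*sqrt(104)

4*sqrt(234) = 12*sqrt(26); 2*sqrt(936) = 12*sqrt(26); 3*sqrt(104) = 6*sqrt(26)
Combine: (12 - 12 - 6)·sqrt(26) = -6*sqrt(26)

-6*sqrt(26)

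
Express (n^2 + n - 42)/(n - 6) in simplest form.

Factor: n^2 + n - 42 = (n - 6)*(n + 7)
Cancel the common factor (n - 6).

n + 7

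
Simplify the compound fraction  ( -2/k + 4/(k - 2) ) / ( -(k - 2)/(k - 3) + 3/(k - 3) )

(-2*k^2 + 2*k + 12)/(k^3 - 7*k^2 + 10*k)

Numerator: -2/k + 4/(k - 2) = (2*k + 4)/(k^2 - 2*k)
Denominator: -(k - 2)/(k - 3) + 3/(k - 3) = (-k + 5)/(k - 3)
Divide: ((2*k + 4)/(k^2 - 2*k)) · ((k - 3)/(-k + 5)) = (-2*k^2 + 2*k + 12)/(k^3 - 7*k^2 + 10*k)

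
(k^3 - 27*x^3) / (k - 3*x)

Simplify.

k^3 - (3*x)^3 = (k - 3*x)(k^2 + 3*k*x + 9*x^2).

k^2 + 3*k*x + 9*x^2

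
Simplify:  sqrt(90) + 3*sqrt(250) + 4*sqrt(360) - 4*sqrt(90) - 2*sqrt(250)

20*sqrt(10)

sqrt(90) = 3*sqrt(10); 3*sqrt(250) = 15*sqrt(10); 4*sqrt(360) = 24*sqrt(10); 4*sqrt(90) = 12*sqrt(10); 2*sqrt(250) = 10*sqrt(10)
Combine: (3 + 15 + 24 - 12 - 10)·sqrt(10) = 20*sqrt(10)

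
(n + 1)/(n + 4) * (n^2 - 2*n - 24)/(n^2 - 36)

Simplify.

(n + 1)/(n + 6)

Factor: n^2 - 2*n - 24 = (n - 6)*(n + 4);  n^2 - 36 = (n - 6)*(n + 6)
Cancel the common factors (n - 6), (n + 4).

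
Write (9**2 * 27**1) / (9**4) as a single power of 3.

9**2 = 3**4; 27**1 = 3**3; 9**4 = 3**8
Combine exponents: 3**(-1)

3**(-1)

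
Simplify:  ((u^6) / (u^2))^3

u^12

Inside the bracket: u^4
Raise to the power 3: u^12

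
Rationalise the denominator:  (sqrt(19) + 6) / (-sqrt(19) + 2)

Multiply numerator and denominator by 2 + sqrt(19).
Denominator becomes -15; numerator becomes 31 + 8*sqrt(19).

(-8*sqrt(19) - 31)/15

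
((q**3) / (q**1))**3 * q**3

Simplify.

q**9

Inside the bracket: q**2
Raise to the power 3: q**6
Multiply by q**3: add exponents.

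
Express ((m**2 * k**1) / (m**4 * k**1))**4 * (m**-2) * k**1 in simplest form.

Inside the bracket: (m**-2)
Raise to the power 4: (m**-8)
Multiply by (m**-2) * k**1: add exponents.

k/m**10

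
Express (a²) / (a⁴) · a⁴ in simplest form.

a²

Quotient: (a^-2)
Multiply by a⁴: add exponents.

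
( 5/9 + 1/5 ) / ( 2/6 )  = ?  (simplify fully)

34/15

Numerator: 5/9 + 1/5 = 34/45
Denominator: 2/6 = 1/3
Divide: (34/45) · (3) = 34/15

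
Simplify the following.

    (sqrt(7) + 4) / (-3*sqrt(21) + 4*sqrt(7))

(-12*sqrt(21) - 16*sqrt(7) - 21*sqrt(3) - 28)/77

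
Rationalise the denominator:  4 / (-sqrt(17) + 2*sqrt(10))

Multiply numerator and denominator by sqrt(17) + 2*sqrt(10).
Denominator becomes 23; numerator becomes 4*sqrt(17) + 8*sqrt(10).

(4*sqrt(17) + 8*sqrt(10))/23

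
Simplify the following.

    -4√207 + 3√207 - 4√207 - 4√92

4√207 = 12*√23; 3√207 = 9*√23; 4√207 = 12*√23; 4√92 = 8*√23
Combine: (-12 + 9 - 12 - 8)·√23 = -23*√23

-23*√23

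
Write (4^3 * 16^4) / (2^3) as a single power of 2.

4^3 = 2^6; 16^4 = 2^16; 2^3 = 2^3
Combine exponents: 2^19

2^19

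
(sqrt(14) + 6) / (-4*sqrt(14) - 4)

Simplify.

(-5*sqrt(14) - 8)/52

Multiply numerator and denominator by -4 + 4*sqrt(14).
Denominator becomes -208; numerator becomes 32 + 20*sqrt(14).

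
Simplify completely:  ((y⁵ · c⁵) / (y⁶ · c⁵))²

Inside the bracket: (y^-1)
Raise to the power 2: (y^-2)

y^(-2)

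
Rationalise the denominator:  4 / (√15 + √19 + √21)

(-24*√665 + 52*√21 + 68*√19 + 100*√15)/971

Group as (√15 + √19) + √21; multiply by (√15 + √19) - √21, then rationalise the remaining surd.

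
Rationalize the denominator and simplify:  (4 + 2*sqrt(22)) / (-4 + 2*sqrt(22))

(2*sqrt(22) + 13)/9

Multiply numerator and denominator by -2*sqrt(22) - 4.
Denominator becomes -72; numerator becomes -104 - 16*sqrt(22).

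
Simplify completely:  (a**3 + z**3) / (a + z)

a**2 - a*z + z**2

Apply the sum-of-cubes factorisation and cancel (a + z).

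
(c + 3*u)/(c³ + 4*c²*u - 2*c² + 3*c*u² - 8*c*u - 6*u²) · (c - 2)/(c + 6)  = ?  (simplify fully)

Factor: c³ + 4*c²*u - 2*c² + 3*c*u² - 8*c*u - 6*u² = (c + 3*u)·(c + u)·(c - 2)
Cancel the common factors (c + 3*u), (c - 2).

1/(c² + c*u + 6*c + 6*u)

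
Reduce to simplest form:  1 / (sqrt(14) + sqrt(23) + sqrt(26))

(-4*sqrt(2093) + 11*sqrt(26) + 17*sqrt(23) + 35*sqrt(14))/1167

Group as (sqrt(14) + sqrt(23)) + sqrt(26); multiply by (sqrt(14) + sqrt(23)) - sqrt(26), then rationalise the remaining surd.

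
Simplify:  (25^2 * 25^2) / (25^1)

25^2 = 5^4; 25^2 = 5^4; 25^1 = 5^2
Combine exponents: 5^6

5^6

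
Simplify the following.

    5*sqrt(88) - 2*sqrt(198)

4*sqrt(22)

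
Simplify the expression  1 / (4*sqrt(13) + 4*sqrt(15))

(-sqrt(13) + sqrt(15))/8

Multiply numerator and denominator by -4*sqrt(13) + 4*sqrt(15).
Denominator becomes 32; numerator becomes -4*sqrt(13) + 4*sqrt(15).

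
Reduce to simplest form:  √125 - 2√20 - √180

-5*√5

√125 = 5*√5; 2√20 = 4*√5; √180 = 6*√5
Combine: (5 - 4 - 6)·√5 = -5*√5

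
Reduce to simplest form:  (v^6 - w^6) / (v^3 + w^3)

v^3 - w^3

v^6 - w^6 factors as (v - w)*(v + w)*(v^2 - v*w + w^2)*(v^2 + v*w + w^2).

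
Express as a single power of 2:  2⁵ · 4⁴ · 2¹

2⁵ = 2^5; 4⁴ = 2^8; 2¹ = 2^1
Combine exponents: 2^14

2^14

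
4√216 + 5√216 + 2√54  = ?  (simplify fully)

60*√6

4√216 = 24*√6; 5√216 = 30*√6; 2√54 = 6*√6
Combine: (24 + 30 + 6)·√6 = 60*√6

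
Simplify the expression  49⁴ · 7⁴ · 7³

7^15

49⁴ = 7^8; 7⁴ = 7^4; 7³ = 7^3
Combine exponents: 7^15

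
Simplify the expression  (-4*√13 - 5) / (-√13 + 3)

Multiply numerator and denominator by 3 + √13.
Denominator becomes -4; numerator becomes -67 - 17*√13.

(17*√13 + 67)/4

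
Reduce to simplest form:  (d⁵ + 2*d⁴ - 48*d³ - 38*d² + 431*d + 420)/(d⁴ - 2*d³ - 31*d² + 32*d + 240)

(d² + 8*d + 7)/(d + 4)

Factor: d⁵ + 2*d⁴ - 48*d³ - 38*d² + 431*d + 420 = (d + 3)·(d + 7)·(d - 5)·(d + 1)·(d - 4);  d⁴ - 2*d³ - 31*d² + 32*d + 240 = (d - 4)·(d - 5)·(d + 3)·(d + 4)
Cancel the common factors (d - 4), (d + 3), (d - 5).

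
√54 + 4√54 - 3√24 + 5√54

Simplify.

24*√6

√54 = 3*√6; 4√54 = 12*√6; 3√24 = 6*√6; 5√54 = 15*√6
Combine: (3 + 12 - 6 + 15)·√6 = 24*√6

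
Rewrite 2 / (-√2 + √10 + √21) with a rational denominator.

Group as (√10 + √21) - √2; multiply by (√10 + √21) + √2, then rationalise the remaining surd.

-26*√10 - 8*√105 + 58*√2 + 18*√21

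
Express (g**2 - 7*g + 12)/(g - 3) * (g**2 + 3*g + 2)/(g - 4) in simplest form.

g**2 + 3*g + 2

Factor: g**2 - 7*g + 12 = (g - 3)*(g - 4);  g**2 + 3*g + 2 = (g + 1)*(g + 2)
Cancel the common factors (g - 4), (g - 3).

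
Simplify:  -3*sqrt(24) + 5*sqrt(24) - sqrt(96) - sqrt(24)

3*sqrt(24) = 6*sqrt(6); 5*sqrt(24) = 10*sqrt(6); sqrt(96) = 4*sqrt(6); sqrt(24) = 2*sqrt(6)
Combine: (-6 + 10 - 4 - 2)·sqrt(6) = -2*sqrt(6)

-2*sqrt(6)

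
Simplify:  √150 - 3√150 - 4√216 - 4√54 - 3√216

-64*√6

√150 = 5*√6; 3√150 = 15*√6; 4√216 = 24*√6; 4√54 = 12*√6; 3√216 = 18*√6
Combine: (5 - 15 - 24 - 12 - 18)·√6 = -64*√6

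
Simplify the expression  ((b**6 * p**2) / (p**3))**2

Inside the bracket: b**6 * (p**-1)
Raise to the power 2: b**12 * (p**-2)

b**12/p**2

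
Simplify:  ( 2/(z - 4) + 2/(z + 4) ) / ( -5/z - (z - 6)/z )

Numerator: 2/(z - 4) + 2/(z + 4) = 4*z/(z^2 - 16)
Denominator: -5/z - (z - 6)/z = (-z + 1)/z
Divide: (4*z/(z^2 - 16)) · (z/(-z + 1)) = -4*z^2/(z^3 - z^2 - 16*z + 16)

-4*z^2/(z^3 - z^2 - 16*z + 16)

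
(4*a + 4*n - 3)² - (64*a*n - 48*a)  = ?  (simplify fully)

Expanding gives 16*a² - 32*a*n + 24*a + 16*n² - 24*n + 9, a perfect square.

(4*a - 4*n + 3)²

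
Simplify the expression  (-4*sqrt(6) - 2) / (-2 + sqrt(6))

-14 - 5*sqrt(6)

Multiply numerator and denominator by -sqrt(6) - 2.
Denominator becomes -2; numerator becomes 10*sqrt(6) + 28.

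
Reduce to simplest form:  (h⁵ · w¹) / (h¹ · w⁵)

h⁴/w⁴

Quotient: h⁴ · (w^-4)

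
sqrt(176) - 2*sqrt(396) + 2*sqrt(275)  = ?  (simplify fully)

sqrt(176) = 4*sqrt(11); 2*sqrt(396) = 12*sqrt(11); 2*sqrt(275) = 10*sqrt(11)
Combine: (4 - 12 + 10)·sqrt(11) = 2*sqrt(11)

2*sqrt(11)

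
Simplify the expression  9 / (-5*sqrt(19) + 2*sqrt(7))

(-15*sqrt(19) - 6*sqrt(7))/149

Multiply numerator and denominator by 2*sqrt(7) + 5*sqrt(19).
Denominator becomes -447; numerator becomes 18*sqrt(7) + 45*sqrt(19).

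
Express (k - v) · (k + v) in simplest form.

k² - v²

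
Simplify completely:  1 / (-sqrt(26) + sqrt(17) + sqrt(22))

(-13*sqrt(26) + 21*sqrt(22) + 31*sqrt(17) + 4*sqrt(2431))/1327

Group as (sqrt(17) + sqrt(22)) - sqrt(26); multiply by (sqrt(17) + sqrt(22)) + sqrt(26), then rationalise the remaining surd.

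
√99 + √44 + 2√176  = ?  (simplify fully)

13*√11

√99 = 3*√11; √44 = 2*√11; 2√176 = 8*√11
Combine: (3 + 2 + 8)·√11 = 13*√11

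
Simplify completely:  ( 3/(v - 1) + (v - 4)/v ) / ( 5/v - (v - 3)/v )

Numerator: 3/(v - 1) + (v - 4)/v = (v² - 2*v + 4)/(v² - v)
Denominator: 5/v - (v - 3)/v = (-v + 8)/v
Divide: ((v² - 2*v + 4)/(v² - v)) · (v/(-v + 8)) = (-v² + 2*v - 4)/(v² - 9*v + 8)

(-v² + 2*v - 4)/(v² - 9*v + 8)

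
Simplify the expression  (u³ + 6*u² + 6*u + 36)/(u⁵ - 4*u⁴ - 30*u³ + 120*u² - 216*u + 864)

1/(u² - 10*u + 24)

Factor: u³ + 6*u² + 6*u + 36 = (u + 6)·(u² + 6);  u⁵ - 4*u⁴ - 30*u³ + 120*u² - 216*u + 864 = (u + 6)·(u² + 6)·(u - 6)·(u - 4)
Cancel the common factors (u² + 6), (u + 6).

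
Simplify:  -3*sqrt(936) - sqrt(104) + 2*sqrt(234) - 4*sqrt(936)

3*sqrt(936) = 18*sqrt(26); sqrt(104) = 2*sqrt(26); 2*sqrt(234) = 6*sqrt(26); 4*sqrt(936) = 24*sqrt(26)
Combine: (-18 - 2 + 6 - 24)·sqrt(26) = -38*sqrt(26)

-38*sqrt(26)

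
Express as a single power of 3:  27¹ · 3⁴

3^7

27¹ = 3^3; 3⁴ = 3^4
Combine exponents: 3^7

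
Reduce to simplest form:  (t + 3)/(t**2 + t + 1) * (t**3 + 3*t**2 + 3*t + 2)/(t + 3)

Factor: t**3 + 3*t**2 + 3*t + 2 = (t + 2)*(t**2 + t + 1)
Cancel the common factors (t**2 + t + 1), (t + 3).

t + 2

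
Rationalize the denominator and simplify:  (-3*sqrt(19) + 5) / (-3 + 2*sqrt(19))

Multiply numerator and denominator by -2*sqrt(19) - 3.
Denominator becomes -67; numerator becomes -sqrt(19) + 99.

(-99 + sqrt(19))/67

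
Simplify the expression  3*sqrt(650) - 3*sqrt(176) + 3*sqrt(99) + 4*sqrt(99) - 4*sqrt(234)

3*sqrt(650) = 15*sqrt(26); 3*sqrt(176) = 12*sqrt(11); 3*sqrt(99) = 9*sqrt(11); 4*sqrt(99) = 12*sqrt(11); 4*sqrt(234) = 12*sqrt(26)

3*sqrt(26) + 9*sqrt(11)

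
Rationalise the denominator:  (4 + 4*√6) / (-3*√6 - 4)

(-28 + 2*√6)/19

Multiply numerator and denominator by -4 + 3*√6.
Denominator becomes -38; numerator becomes -4*√6 + 56.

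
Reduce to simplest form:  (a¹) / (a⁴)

Quotient: (a^-3)

a^(-3)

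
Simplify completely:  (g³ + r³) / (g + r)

g² - g*r + r²

Factor as (a+b)(a^2-ab+b^2) with a=r, b=g.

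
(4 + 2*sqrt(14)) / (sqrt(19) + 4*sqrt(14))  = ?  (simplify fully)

Multiply numerator and denominator by -sqrt(19) + 4*sqrt(14).
Denominator becomes 205; numerator becomes -2*sqrt(266) - 4*sqrt(19) + 16*sqrt(14) + 112.

(-2*sqrt(266) - 4*sqrt(19) + 16*sqrt(14) + 112)/205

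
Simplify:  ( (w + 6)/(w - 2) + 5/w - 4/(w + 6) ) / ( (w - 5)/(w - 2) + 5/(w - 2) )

(w**3 + 13*w**2 + 64*w - 60)/(w**3 + 6*w**2)

Numerator: (w + 6)/(w - 2) + 5/w - 4/(w + 6) = (w**3 + 13*w**2 + 64*w - 60)/(w**3 + 4*w**2 - 12*w)
Denominator: (w - 5)/(w - 2) + 5/(w - 2) = w/(w - 2)
Divide: ((w**3 + 13*w**2 + 64*w - 60)/(w**3 + 4*w**2 - 12*w)) · ((w - 2)/w) = (w**3 + 13*w**2 + 64*w - 60)/(w**3 + 6*w**2)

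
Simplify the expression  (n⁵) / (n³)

n²

Quotient: n²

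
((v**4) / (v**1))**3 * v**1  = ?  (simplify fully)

v**10

Inside the bracket: v**3
Raise to the power 3: v**9
Multiply by v**1: add exponents.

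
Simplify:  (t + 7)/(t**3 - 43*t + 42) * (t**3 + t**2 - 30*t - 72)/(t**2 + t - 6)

(t + 4)/(t**2 - 3*t + 2)

Factor: t**3 - 43*t + 42 = (t - 1)*(t - 6)*(t + 7);  t**3 + t**2 - 30*t - 72 = (t - 6)*(t + 3)*(t + 4);  t**2 + t - 6 = (t + 3)*(t - 2)
Cancel the common factors (t - 6), (t + 7), (t + 3).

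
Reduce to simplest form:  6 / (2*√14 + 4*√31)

Multiply numerator and denominator by -2*√14 + 4*√31.
Denominator becomes 440; numerator becomes -12*√14 + 24*√31.

(-3*√14 + 6*√31)/110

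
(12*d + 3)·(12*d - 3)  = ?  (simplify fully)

144*d² - 9

Product of conjugates: (P+Q)(P-Q) = P^2 - Q^2.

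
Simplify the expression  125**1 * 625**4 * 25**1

125**1 = 5**3; 625**4 = 5**16; 25**1 = 5**2
Combine exponents: 5**21

5**21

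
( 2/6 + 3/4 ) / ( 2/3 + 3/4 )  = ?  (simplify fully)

13/17

Numerator: 2/6 + 3/4 = 13/12
Denominator: 2/3 + 3/4 = 17/12
Divide: (13/12) · (12/17) = 13/17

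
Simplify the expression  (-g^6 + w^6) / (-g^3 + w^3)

g^3 + w^3

-g^6 + w^6 factors as (-g + w)*(g + w)*(g^2 - g*w + w^2)*(g^2 + g*w + w^2).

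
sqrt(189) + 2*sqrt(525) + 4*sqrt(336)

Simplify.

29*sqrt(21)

sqrt(189) = 3*sqrt(21); 2*sqrt(525) = 10*sqrt(21); 4*sqrt(336) = 16*sqrt(21)
Combine: (3 + 10 + 16)·sqrt(21) = 29*sqrt(21)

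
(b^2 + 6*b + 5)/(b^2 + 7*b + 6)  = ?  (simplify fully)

Factor: b^2 + 6*b + 5 = (b + 5)*(b + 1);  b^2 + 7*b + 6 = (b + 1)*(b + 6)
Cancel the common factor (b + 1).

(b + 5)/(b + 6)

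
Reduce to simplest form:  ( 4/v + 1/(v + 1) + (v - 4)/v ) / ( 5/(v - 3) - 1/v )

Numerator: 4/v + 1/(v + 1) + (v - 4)/v = (v + 2)/(v + 1)
Denominator: 5/(v - 3) - 1/v = (4*v + 3)/(v^2 - 3*v)
Divide: ((v + 2)/(v + 1)) · ((v^2 - 3*v)/(4*v + 3)) = (v^3 - v^2 - 6*v)/(4*v^2 + 7*v + 3)

(v^3 - v^2 - 6*v)/(4*v^2 + 7*v + 3)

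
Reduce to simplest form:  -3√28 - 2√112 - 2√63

-20*√7

3√28 = 6*√7; 2√112 = 8*√7; 2√63 = 6*√7
Combine: (-6 - 8 - 6)·√7 = -20*√7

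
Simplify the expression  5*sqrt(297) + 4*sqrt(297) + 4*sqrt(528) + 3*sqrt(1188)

5*sqrt(297) = 15*sqrt(33); 4*sqrt(297) = 12*sqrt(33); 4*sqrt(528) = 16*sqrt(33); 3*sqrt(1188) = 18*sqrt(33)
Combine: (15 + 12 + 16 + 18)·sqrt(33) = 61*sqrt(33)

61*sqrt(33)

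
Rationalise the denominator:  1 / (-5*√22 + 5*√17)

Multiply numerator and denominator by 5*√17 + 5*√22.
Denominator becomes -125; numerator becomes 5*√17 + 5*√22.

(-√22 - √17)/25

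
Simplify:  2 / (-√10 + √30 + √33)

Group as (√30 + √33) - √10; multiply by (√30 + √33) + √10, then rationalise the remaining surd.

(-106*√10 + 14*√33 + 26*√30 + 120*√11)/1151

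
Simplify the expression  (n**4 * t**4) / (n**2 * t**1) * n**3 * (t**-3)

Quotient: n**2 * t**3
Multiply by n**3 * (t**-3): add exponents.

n**5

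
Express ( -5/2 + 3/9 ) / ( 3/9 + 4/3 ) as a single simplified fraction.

Numerator: -5/2 + 3/9 = -13/6
Denominator: 3/9 + 4/3 = 5/3
Divide: (-13/6) · (3/5) = -13/10

-13/10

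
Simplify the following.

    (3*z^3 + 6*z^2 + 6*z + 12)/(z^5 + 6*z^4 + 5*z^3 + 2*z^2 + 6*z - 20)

Factor: 3*z^3 + 6*z^2 + 6*z + 12 = 3*(z + 2)*(z^2 + 2);  z^5 + 6*z^4 + 5*z^3 + 2*z^2 + 6*z - 20 = (z - 1)*(z + 2)*(z + 5)*(z^2 + 2)
Cancel the common factors (z^2 + 2), (z + 2).

3/(z^2 + 4*z - 5)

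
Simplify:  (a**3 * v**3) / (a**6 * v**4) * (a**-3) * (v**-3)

Quotient: (a**-3) * (v**-1)
Multiply by (a**-3) * (v**-3): add exponents.

1/(a**6*v**4)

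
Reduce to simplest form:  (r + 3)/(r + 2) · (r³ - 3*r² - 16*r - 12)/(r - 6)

r² + 4*r + 3

Factor: r³ - 3*r² - 16*r - 12 = (r + 1)·(r + 2)·(r - 6)
Cancel the common factors (r + 2), (r - 6).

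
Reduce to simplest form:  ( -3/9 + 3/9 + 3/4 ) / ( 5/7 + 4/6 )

Numerator: -3/9 + 3/9 + 3/4 = 3/4
Denominator: 5/7 + 4/6 = 29/21
Divide: (3/4) · (21/29) = 63/116

63/116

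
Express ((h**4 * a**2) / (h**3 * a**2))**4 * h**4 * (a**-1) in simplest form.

Inside the bracket: h**1
Raise to the power 4: h**4
Multiply by h**4 * (a**-1): add exponents.

h**8/a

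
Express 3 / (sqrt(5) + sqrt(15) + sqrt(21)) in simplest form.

(-90*sqrt(7) - 3*sqrt(21) + 33*sqrt(15) + 93*sqrt(5))/299

Group as (sqrt(5) + sqrt(15)) + sqrt(21); multiply by (sqrt(5) + sqrt(15)) - sqrt(21), then rationalise the remaining surd.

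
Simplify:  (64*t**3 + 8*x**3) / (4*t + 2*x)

Apply the sum-of-cubes factorisation and cancel (4*t + 2*x).

16*t**2 - 8*t*x + 4*x**2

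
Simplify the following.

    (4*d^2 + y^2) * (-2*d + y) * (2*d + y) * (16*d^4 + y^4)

-256*d^8 + y^8

Pair the conjugate factors: (y+(2*d))(y-(2*d)) = -4*d^2 + y^2, then repeat with the next factor.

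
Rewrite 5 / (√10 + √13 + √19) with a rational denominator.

Group as (√13 + √19) + √10; multiply by (√13 + √19) - √10, then rationalise the remaining surd.

(-5*√2470 + 10*√19 + 40*√13 + 55*√10)/252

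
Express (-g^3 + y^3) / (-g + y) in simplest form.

g^2 + g*y + y^2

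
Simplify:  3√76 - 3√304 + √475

3√76 = 6*√19; 3√304 = 12*√19; √475 = 5*√19
Combine: (6 - 12 + 5)·√19 = -√19

-√19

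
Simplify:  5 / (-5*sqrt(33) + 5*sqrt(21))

(-sqrt(33) - sqrt(21))/12

Multiply numerator and denominator by 5*sqrt(21) + 5*sqrt(33).
Denominator becomes -300; numerator becomes 25*sqrt(21) + 25*sqrt(33).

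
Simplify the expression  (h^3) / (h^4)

1/h

Quotient: (h^-1)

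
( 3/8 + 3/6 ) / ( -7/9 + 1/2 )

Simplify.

Numerator: 3/8 + 3/6 = 7/8
Denominator: -7/9 + 1/2 = -5/18
Divide: (7/8) · (-18/5) = -63/20

-63/20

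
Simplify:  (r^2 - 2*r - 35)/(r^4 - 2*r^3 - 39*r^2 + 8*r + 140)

1/(r^2 - 4)

Factor: r^2 - 2*r - 35 = (r + 5)*(r - 7);  r^4 - 2*r^3 - 39*r^2 + 8*r + 140 = (r - 2)*(r + 5)*(r - 7)*(r + 2)
Cancel the common factors (r - 7), (r + 5).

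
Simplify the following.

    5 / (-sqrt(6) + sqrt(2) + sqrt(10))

(-15*sqrt(6) - 5*sqrt(10) + 35*sqrt(2) + 10*sqrt(30))/22

Group as (sqrt(2) + sqrt(10)) - sqrt(6); multiply by (sqrt(2) + sqrt(10)) + sqrt(6), then rationalise the remaining surd.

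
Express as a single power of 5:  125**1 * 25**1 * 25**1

125**1 = 5**3; 25**1 = 5**2; 25**1 = 5**2
Combine exponents: 5**7

5**7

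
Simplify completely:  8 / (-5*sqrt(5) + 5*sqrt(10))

(8*sqrt(5) + 8*sqrt(10))/25

Multiply numerator and denominator by 5*sqrt(5) + 5*sqrt(10).
Denominator becomes 125; numerator becomes 40*sqrt(5) + 40*sqrt(10).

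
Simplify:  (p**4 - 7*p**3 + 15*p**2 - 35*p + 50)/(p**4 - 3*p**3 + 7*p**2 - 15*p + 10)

(p - 5)/(p - 1)

Factor: p**4 - 7*p**3 + 15*p**2 - 35*p + 50 = (p - 2)*(p**2 + 5)*(p - 5);  p**4 - 3*p**3 + 7*p**2 - 15*p + 10 = (p - 2)*(p**2 + 5)*(p - 1)
Cancel the common factors (p**2 + 5), (p - 2).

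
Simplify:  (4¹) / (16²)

2^(-6)

4¹ = 2^2; 16² = 2^8
Combine exponents: 2^(-6)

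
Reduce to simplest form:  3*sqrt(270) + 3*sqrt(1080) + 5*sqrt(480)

3*sqrt(270) = 9*sqrt(30); 3*sqrt(1080) = 18*sqrt(30); 5*sqrt(480) = 20*sqrt(30)
Combine: (9 + 18 + 20)·sqrt(30) = 47*sqrt(30)

47*sqrt(30)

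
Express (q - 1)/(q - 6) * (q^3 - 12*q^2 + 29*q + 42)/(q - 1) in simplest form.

Factor: q^3 - 12*q^2 + 29*q + 42 = (q - 6)*(q + 1)*(q - 7)
Cancel the common factors (q - 1), (q - 6).

q^2 - 6*q - 7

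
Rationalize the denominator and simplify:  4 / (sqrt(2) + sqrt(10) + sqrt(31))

Group as (sqrt(2) + sqrt(31)) + sqrt(10); multiply by (sqrt(2) + sqrt(31)) - sqrt(10), then rationalise the remaining surd.

(-92*sqrt(10) - 156*sqrt(2) + 16*sqrt(155) + 76*sqrt(31))/281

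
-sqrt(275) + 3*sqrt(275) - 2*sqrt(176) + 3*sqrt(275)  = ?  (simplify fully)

17*sqrt(11)

sqrt(275) = 5*sqrt(11); 3*sqrt(275) = 15*sqrt(11); 2*sqrt(176) = 8*sqrt(11); 3*sqrt(275) = 15*sqrt(11)
Combine: (-5 + 15 - 8 + 15)·sqrt(11) = 17*sqrt(11)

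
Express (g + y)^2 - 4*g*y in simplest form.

(g - y)^2

After expansion: g^2 - 2*g*y + y^2 — a perfect-square trinomial.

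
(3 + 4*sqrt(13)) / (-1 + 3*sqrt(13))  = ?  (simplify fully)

(13*sqrt(13) + 159)/116

Multiply numerator and denominator by -3*sqrt(13) - 1.
Denominator becomes -116; numerator becomes -159 - 13*sqrt(13).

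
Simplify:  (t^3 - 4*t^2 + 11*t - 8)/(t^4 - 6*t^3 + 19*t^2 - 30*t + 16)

Factor: t^3 - 4*t^2 + 11*t - 8 = (t^2 - 3*t + 8)*(t - 1);  t^4 - 6*t^3 + 19*t^2 - 30*t + 16 = (t^2 - 3*t + 8)*(t - 1)*(t - 2)
Cancel the common factors (t^2 - 3*t + 8), (t - 1).

1/(t - 2)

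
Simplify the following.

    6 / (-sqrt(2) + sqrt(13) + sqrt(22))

Group as (sqrt(13) + sqrt(22)) - sqrt(2); multiply by (sqrt(13) + sqrt(22)) + sqrt(2), then rationalise the remaining surd.

(-198*sqrt(2) - 42*sqrt(22) + 66*sqrt(13) + 24*sqrt(143))/55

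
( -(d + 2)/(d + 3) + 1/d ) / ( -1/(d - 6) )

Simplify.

(d³ - 5*d² - 9*d + 18)/(d² + 3*d)

Numerator: -(d + 2)/(d + 3) + 1/d = (-d² - d + 3)/(d² + 3*d)
Denominator: -1/(d - 6) = -1/(d - 6)
Divide: ((-d² - d + 3)/(d² + 3*d)) · (-d + 6) = (d³ - 5*d² - 9*d + 18)/(d² + 3*d)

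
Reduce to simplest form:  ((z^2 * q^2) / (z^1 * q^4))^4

Inside the bracket: z^1 * (q^-2)
Raise to the power 4: z^4 * (q^-8)

z^4/q^8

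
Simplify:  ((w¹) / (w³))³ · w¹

Inside the bracket: (w^-2)
Raise to the power 3: (w^-6)
Multiply by w¹: add exponents.

w^(-5)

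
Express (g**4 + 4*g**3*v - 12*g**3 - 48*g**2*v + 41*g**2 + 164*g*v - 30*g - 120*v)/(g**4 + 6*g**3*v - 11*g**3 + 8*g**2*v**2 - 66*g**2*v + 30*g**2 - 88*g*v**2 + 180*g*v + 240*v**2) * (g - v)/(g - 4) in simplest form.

Factor: g**4 + 4*g**3*v - 12*g**3 - 48*g**2*v + 41*g**2 + 164*g*v - 30*g - 120*v = (g - 1)*(g - 5)*(g + 4*v)*(g - 6);  g**4 + 6*g**3*v - 11*g**3 + 8*g**2*v**2 - 66*g**2*v + 30*g**2 - 88*g*v**2 + 180*g*v + 240*v**2 = (g + 4*v)*(g - 6)*(g - 5)*(g + 2*v)
Cancel the common factors (g - 6), (g - 5), (g + 4*v).

(g**2 - g*v - g + v)/(g**2 + 2*g*v - 4*g - 8*v)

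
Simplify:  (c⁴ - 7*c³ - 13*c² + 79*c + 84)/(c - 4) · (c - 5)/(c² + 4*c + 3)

c² - 12*c + 35

Factor: c⁴ - 7*c³ - 13*c² + 79*c + 84 = (c + 3)·(c - 4)·(c - 7)·(c + 1);  c² + 4*c + 3 = (c + 3)·(c + 1)
Cancel the common factors (c + 1), (c - 4), (c + 3).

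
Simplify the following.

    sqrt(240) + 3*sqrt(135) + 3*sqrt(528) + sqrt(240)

17*sqrt(15) + 12*sqrt(33)

sqrt(240) = 4*sqrt(15); 3*sqrt(135) = 9*sqrt(15); 3*sqrt(528) = 12*sqrt(33); sqrt(240) = 4*sqrt(15)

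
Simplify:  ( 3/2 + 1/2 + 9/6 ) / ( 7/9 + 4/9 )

63/22

Numerator: 3/2 + 1/2 + 9/6 = 7/2
Denominator: 7/9 + 4/9 = 11/9
Divide: (7/2) · (9/11) = 63/22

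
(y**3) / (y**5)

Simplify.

Quotient: (y**-2)

y**(-2)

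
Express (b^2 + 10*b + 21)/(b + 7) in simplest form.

b + 3

Factor: b^2 + 10*b + 21 = (b + 3)*(b + 7)
Cancel the common factor (b + 7).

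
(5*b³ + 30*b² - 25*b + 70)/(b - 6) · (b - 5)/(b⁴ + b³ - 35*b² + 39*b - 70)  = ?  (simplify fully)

5/(b - 6)

Factor: 5*b³ + 30*b² - 25*b + 70 = 5·(b + 7)·(b² - b + 2);  b⁴ + b³ - 35*b² + 39*b - 70 = (b + 7)·(b² - b + 2)·(b - 5)
Cancel the common factors (b² - b + 2), (b - 5), (b + 7).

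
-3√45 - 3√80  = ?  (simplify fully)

-21*√5

3√45 = 9*√5; 3√80 = 12*√5
Combine: (-9 - 12)·√5 = -21*√5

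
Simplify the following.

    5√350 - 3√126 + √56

18*√14

5√350 = 25*√14; 3√126 = 9*√14; √56 = 2*√14
Combine: (25 - 9 + 2)·√14 = 18*√14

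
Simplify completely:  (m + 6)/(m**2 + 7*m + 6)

Factor: m**2 + 7*m + 6 = (m + 6)*(m + 1)
Cancel the common factor (m + 6).

1/(m + 1)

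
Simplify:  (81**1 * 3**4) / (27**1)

81**1 = 3**4; 3**4 = 3**4; 27**1 = 3**3
Combine exponents: 3**5

3**5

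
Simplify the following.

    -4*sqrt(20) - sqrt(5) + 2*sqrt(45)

4*sqrt(20) = 8*sqrt(5); sqrt(5) = sqrt(5); 2*sqrt(45) = 6*sqrt(5)
Combine: (-8 - 1 + 6)·sqrt(5) = -3*sqrt(5)

-3*sqrt(5)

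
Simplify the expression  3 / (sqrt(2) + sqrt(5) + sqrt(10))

(-60 - 9*sqrt(10) + 21*sqrt(5) + 39*sqrt(2))/31

Group as (sqrt(2) + sqrt(10)) + sqrt(5); multiply by (sqrt(2) + sqrt(10)) - sqrt(5), then rationalise the remaining surd.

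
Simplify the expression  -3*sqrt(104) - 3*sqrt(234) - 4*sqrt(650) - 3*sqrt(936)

-53*sqrt(26)

3*sqrt(104) = 6*sqrt(26); 3*sqrt(234) = 9*sqrt(26); 4*sqrt(650) = 20*sqrt(26); 3*sqrt(936) = 18*sqrt(26)
Combine: (-6 - 9 - 20 - 18)·sqrt(26) = -53*sqrt(26)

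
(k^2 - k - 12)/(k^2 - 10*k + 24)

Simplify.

(k + 3)/(k - 6)

Factor: k^2 - k - 12 = (k + 3)*(k - 4);  k^2 - 10*k + 24 = (k - 4)*(k - 6)
Cancel the common factor (k - 4).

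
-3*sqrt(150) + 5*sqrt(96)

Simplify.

5*sqrt(6)

3*sqrt(150) = 15*sqrt(6); 5*sqrt(96) = 20*sqrt(6)
Combine: (-15 + 20)·sqrt(6) = 5*sqrt(6)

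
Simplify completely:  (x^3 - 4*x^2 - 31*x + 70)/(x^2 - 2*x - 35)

Factor: x^3 - 4*x^2 - 31*x + 70 = (x - 2)*(x - 7)*(x + 5);  x^2 - 2*x - 35 = (x + 5)*(x - 7)
Cancel the common factors (x + 5), (x - 7).

x - 2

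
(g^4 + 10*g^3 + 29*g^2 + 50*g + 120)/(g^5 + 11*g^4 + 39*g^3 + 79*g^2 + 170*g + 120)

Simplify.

Factor: g^4 + 10*g^3 + 29*g^2 + 50*g + 120 = (g + 4)*(g^2 + 5)*(g + 6);  g^5 + 11*g^4 + 39*g^3 + 79*g^2 + 170*g + 120 = (g + 1)*(g^2 + 5)*(g + 6)*(g + 4)
Cancel the common factors (g^2 + 5), (g + 6), (g + 4).

1/(g + 1)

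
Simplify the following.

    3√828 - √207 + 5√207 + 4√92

3√828 = 18*√23; √207 = 3*√23; 5√207 = 15*√23; 4√92 = 8*√23
Combine: (18 - 3 + 15 + 8)·√23 = 38*√23

38*√23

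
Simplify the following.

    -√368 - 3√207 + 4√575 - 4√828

√368 = 4*√23; 3√207 = 9*√23; 4√575 = 20*√23; 4√828 = 24*√23
Combine: (-4 - 9 + 20 - 24)·√23 = -17*√23

-17*√23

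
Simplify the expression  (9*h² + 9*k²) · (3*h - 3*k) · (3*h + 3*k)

Pair the conjugate factors: ((3*h)+(3*k))((3*h)-(3*k)) = 9*h² - 9*k², then repeat with the next factor.

81*h⁴ - 81*k⁴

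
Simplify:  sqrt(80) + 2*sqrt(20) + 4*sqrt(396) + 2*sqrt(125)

sqrt(80) = 4*sqrt(5); 2*sqrt(20) = 4*sqrt(5); 4*sqrt(396) = 24*sqrt(11); 2*sqrt(125) = 10*sqrt(5)

18*sqrt(5) + 24*sqrt(11)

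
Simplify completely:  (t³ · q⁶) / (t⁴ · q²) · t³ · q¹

q⁵*t²

Quotient: (t^-1) · q⁴
Multiply by t³ · q¹: add exponents.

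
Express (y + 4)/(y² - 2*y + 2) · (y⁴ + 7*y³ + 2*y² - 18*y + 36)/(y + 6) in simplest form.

y² + 7*y + 12

Factor: y⁴ + 7*y³ + 2*y² - 18*y + 36 = (y + 6)·(y + 3)·(y² - 2*y + 2)
Cancel the common factors (y² - 2*y + 2), (y + 6).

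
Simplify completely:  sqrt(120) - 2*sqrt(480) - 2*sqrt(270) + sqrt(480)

-8*sqrt(30)

sqrt(120) = 2*sqrt(30); 2*sqrt(480) = 8*sqrt(30); 2*sqrt(270) = 6*sqrt(30); sqrt(480) = 4*sqrt(30)
Combine: (2 - 8 - 6 + 4)·sqrt(30) = -8*sqrt(30)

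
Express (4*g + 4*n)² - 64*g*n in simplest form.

16*(g - n)²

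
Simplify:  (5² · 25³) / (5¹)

5^7

5² = 5^2; 25³ = 5^6; 5¹ = 5^1
Combine exponents: 5^7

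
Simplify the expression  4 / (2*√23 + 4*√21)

Multiply numerator and denominator by -2*√23 + 4*√21.
Denominator becomes 244; numerator becomes -8*√23 + 16*√21.

(-2*√23 + 4*√21)/61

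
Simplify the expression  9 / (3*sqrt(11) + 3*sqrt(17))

(-sqrt(11) + sqrt(17))/2

Multiply numerator and denominator by -3*sqrt(17) + 3*sqrt(11).
Denominator becomes -54; numerator becomes -27*sqrt(17) + 27*sqrt(11).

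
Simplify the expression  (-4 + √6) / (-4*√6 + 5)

Multiply numerator and denominator by 5 + 4*√6.
Denominator becomes -71; numerator becomes -11*√6 + 4.

(-4 + 11*√6)/71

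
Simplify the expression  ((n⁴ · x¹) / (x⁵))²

n⁸/x⁸

Inside the bracket: n⁴ · (x^-4)
Raise to the power 2: n⁸ · (x^-8)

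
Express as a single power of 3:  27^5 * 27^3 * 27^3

3^33

27^5 = 3^15; 27^3 = 3^9; 27^3 = 3^9
Combine exponents: 3^33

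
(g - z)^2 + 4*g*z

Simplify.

(g + z)^2

After expansion: g^2 + 2*g*z + z^2 — a perfect-square trinomial.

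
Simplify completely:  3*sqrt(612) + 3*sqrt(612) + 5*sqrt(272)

3*sqrt(612) = 18*sqrt(17); 3*sqrt(612) = 18*sqrt(17); 5*sqrt(272) = 20*sqrt(17)
Combine: (18 + 18 + 20)·sqrt(17) = 56*sqrt(17)

56*sqrt(17)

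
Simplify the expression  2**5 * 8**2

2**11

2**5 = 2**5; 8**2 = 2**6
Combine exponents: 2**11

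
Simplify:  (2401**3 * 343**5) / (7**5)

2401**3 = 7**12; 343**5 = 7**15; 7**5 = 7**5
Combine exponents: 7**22

7**22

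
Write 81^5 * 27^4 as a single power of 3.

3^32

81^5 = 3^20; 27^4 = 3^12
Combine exponents: 3^32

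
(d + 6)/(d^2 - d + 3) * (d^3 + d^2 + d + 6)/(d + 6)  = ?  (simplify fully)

Factor: d^3 + d^2 + d + 6 = (d + 2)*(d^2 - d + 3)
Cancel the common factors (d^2 - d + 3), (d + 6).

d + 2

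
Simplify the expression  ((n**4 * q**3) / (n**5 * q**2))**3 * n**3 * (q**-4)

1/q

Inside the bracket: (n**-1) * q**1
Raise to the power 3: (n**-3) * q**3
Multiply by n**3 * (q**-4): add exponents.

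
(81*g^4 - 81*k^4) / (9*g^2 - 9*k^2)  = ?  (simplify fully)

9*g^2 + 9*k^2

81*g^4 - 81*k^4 factors as 81*(g - k)*(g + k)*(g^2 + k^2).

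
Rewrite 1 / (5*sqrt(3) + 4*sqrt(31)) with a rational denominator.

Multiply numerator and denominator by -4*sqrt(31) + 5*sqrt(3).
Denominator becomes -421; numerator becomes -4*sqrt(31) + 5*sqrt(3).

(-5*sqrt(3) + 4*sqrt(31))/421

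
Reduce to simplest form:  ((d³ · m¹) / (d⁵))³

Inside the bracket: (d^-2) · m¹
Raise to the power 3: (d^-6) · m³

m³/d⁶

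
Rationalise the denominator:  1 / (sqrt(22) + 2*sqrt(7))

Multiply numerator and denominator by -2*sqrt(7) + sqrt(22).
Denominator becomes -6; numerator becomes -2*sqrt(7) + sqrt(22).

(-sqrt(22) + 2*sqrt(7))/6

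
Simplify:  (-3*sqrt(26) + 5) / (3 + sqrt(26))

(-93 + 14*sqrt(26))/17

Multiply numerator and denominator by -sqrt(26) + 3.
Denominator becomes -17; numerator becomes -14*sqrt(26) + 93.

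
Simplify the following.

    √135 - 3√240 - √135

√135 = 3*√15; 3√240 = 12*√15; √135 = 3*√15
Combine: (3 - 12 - 3)·√15 = -12*√15

-12*√15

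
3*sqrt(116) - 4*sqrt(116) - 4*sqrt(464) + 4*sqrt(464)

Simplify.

-2*sqrt(29)

3*sqrt(116) = 6*sqrt(29); 4*sqrt(116) = 8*sqrt(29); 4*sqrt(464) = 16*sqrt(29); 4*sqrt(464) = 16*sqrt(29)
Combine: (6 - 8 - 16 + 16)·sqrt(29) = -2*sqrt(29)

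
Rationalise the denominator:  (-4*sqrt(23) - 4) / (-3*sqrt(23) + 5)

Multiply numerator and denominator by 5 + 3*sqrt(23).
Denominator becomes -182; numerator becomes -296 - 32*sqrt(23).

(16*sqrt(23) + 148)/91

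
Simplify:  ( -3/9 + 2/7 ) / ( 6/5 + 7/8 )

-40/1743

Numerator: -3/9 + 2/7 = -1/21
Denominator: 6/5 + 7/8 = 83/40
Divide: (-1/21) · (40/83) = -40/1743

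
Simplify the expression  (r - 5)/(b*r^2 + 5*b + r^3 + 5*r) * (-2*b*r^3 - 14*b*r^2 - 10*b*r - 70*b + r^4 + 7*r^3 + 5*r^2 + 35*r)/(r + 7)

Factor: b*r^2 + 5*b + r^3 + 5*r = (r^2 + 5)*(b + r);  -2*b*r^3 - 14*b*r^2 - 10*b*r - 70*b + r^4 + 7*r^3 + 5*r^2 + 35*r = (r^2 + 5)*(r + 7)*(-2*b + r)
Cancel the common factors (r^2 + 5), (r + 7).

(-2*b*r + 10*b + r^2 - 5*r)/(b + r)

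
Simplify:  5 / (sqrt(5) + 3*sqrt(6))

(-5*sqrt(5) + 15*sqrt(6))/49

Multiply numerator and denominator by -sqrt(5) + 3*sqrt(6).
Denominator becomes 49; numerator becomes -5*sqrt(5) + 15*sqrt(6).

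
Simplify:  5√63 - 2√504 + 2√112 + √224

-8*√14 + 23*√7

5√63 = 15*√7; 2√504 = 12*√14; 2√112 = 8*√7; √224 = 4*√14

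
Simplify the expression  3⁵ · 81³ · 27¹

3^20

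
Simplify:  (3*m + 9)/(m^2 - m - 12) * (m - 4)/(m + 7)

3/(m + 7)

Factor: 3*m + 9 = 3*(m + 3);  m^2 - m - 12 = (m - 4)*(m + 3)
Cancel the common factors (m + 3), (m - 4).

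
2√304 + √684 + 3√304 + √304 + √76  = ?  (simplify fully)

2√304 = 8*√19; √684 = 6*√19; 3√304 = 12*√19; √304 = 4*√19; √76 = 2*√19
Combine: (8 + 6 + 12 + 4 + 2)·√19 = 32*√19

32*√19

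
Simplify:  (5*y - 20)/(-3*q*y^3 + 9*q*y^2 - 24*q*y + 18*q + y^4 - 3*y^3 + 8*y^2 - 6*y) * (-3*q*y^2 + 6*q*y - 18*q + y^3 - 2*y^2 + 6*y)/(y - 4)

Factor: 5*y - 20 = 5*(y - 4);  -3*q*y^3 + 9*q*y^2 - 24*q*y + 18*q + y^4 - 3*y^3 + 8*y^2 - 6*y = (-3*q + y)*(y - 1)*(y^2 - 2*y + 6);  -3*q*y^2 + 6*q*y - 18*q + y^3 - 2*y^2 + 6*y = (-3*q + y)*(y^2 - 2*y + 6)
Cancel the common factors (y^2 - 2*y + 6), (y - 4), (-3*q + y).

5/(y - 1)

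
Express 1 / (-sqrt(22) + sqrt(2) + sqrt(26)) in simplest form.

Group as (sqrt(2) + sqrt(26)) - sqrt(22); multiply by (sqrt(2) + sqrt(26)) + sqrt(22), then rationalise the remaining surd.

(-3*sqrt(22) - sqrt(26) + 23*sqrt(2) + 2*sqrt(286))/86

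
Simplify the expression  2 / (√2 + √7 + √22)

(-34*√7 - 54*√2 + 8*√77 + 26*√22)/113

Group as (√2 + √22) + √7; multiply by (√2 + √22) - √7, then rationalise the remaining surd.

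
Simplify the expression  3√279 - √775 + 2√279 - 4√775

-10*√31

3√279 = 9*√31; √775 = 5*√31; 2√279 = 6*√31; 4√775 = 20*√31
Combine: (9 - 5 + 6 - 20)·√31 = -10*√31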